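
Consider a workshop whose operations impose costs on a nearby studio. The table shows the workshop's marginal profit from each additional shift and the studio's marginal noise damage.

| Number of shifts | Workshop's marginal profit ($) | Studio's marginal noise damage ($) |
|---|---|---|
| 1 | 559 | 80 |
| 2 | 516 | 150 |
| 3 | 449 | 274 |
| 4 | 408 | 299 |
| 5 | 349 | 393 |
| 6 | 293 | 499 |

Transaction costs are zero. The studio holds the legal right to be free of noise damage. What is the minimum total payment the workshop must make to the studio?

Efficient level: marginal profit ≥ marginal noise damage through level 4, so k* = 4.
With the studio holding the right, the workshop must at least compensate total damage at k*: 80 + 150 + 274 + 299 = 803.

$803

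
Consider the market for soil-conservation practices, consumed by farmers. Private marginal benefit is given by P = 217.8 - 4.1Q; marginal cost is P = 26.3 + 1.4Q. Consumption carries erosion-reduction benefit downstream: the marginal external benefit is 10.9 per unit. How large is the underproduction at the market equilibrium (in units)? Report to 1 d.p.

2.0 units

Market equilibrium (private): 26.3 + 1.4Q = 217.8 - 4.1Q → Q_m = 34.8182.
Social marginal benefit = demand + MEB = 228.7 - 4.1Q.
Set SMB = MC: 228.7 - 4.1Q = 26.3 + 1.4Q → Q* = 36.8000.
Gap = |34.8182 − 36.8000| = 1.9818.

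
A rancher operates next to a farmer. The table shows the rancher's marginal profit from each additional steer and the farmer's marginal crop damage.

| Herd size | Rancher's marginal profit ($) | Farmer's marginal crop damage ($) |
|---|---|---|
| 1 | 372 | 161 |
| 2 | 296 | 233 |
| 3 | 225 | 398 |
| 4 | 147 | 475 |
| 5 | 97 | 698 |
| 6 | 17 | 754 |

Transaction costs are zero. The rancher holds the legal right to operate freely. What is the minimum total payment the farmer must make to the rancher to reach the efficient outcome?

$486

Left alone the rancher would choose level 6 (marginal profit stays positive).
Efficient level: k* = 2 (marginal profit ≥ marginal crop damage through 2).
The farmer must at least cover the rancher's forgone profit from cutting 6→2: 225 + 147 + 97 + 17 = 486.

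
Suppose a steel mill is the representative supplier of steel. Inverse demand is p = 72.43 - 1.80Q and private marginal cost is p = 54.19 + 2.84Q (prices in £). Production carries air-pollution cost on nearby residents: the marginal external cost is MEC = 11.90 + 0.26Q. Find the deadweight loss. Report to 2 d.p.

DWL = £17.04

Market equilibrium (private): 54.19 + 2.84Q = 72.43 - 1.80Q → Q_m = 3.9310.
Social marginal cost = private MC + MEC = 66.09 + 3.10Q.
Set SMC = demand: 66.09 + 3.10Q = 72.43 - 1.80Q → Q* = 1.2939.
Height of the DWL triangle at Q_m is SMC(Q_m) − demand(Q_m) = MEC(Q_m) = 12.9221.
DWL = ½ × 2.6371 × 12.9221 = 17.0384.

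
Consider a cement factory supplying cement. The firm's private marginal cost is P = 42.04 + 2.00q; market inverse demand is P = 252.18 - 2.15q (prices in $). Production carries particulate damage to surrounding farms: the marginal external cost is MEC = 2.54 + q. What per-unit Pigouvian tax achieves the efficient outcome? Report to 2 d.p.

tax = $42.85 per unit

Social marginal cost = private MC + MEC = 44.58 + 3.00q.
Set SMC = demand: 44.58 + 3.00q = 252.18 - 2.15q → q* = 40.3107.
The Pigouvian tax equals MEC at q*: 2.54 + 1.00×40.3107 = 42.8507.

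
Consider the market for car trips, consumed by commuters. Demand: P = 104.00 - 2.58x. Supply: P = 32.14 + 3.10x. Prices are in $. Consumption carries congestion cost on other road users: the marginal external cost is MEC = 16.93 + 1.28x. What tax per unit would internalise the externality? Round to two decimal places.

tax = $27.03 per unit

Social marginal benefit = demand − MEC = 87.07 - 3.86x.
Set SMB = MC: 87.07 - 3.86x = 32.14 + 3.10x → x* = 7.8922.
The Pigouvian tax equals MEC at x*: 16.93 + 1.28×7.8922 = 27.0320.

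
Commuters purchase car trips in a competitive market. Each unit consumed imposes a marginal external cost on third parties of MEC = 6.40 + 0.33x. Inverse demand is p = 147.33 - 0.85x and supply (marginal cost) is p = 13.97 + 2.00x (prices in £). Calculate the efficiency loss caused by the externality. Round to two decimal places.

Market equilibrium (private): 13.97 + 2.00x = 147.33 - 0.85x → x_m = 46.7930.
Social marginal benefit = demand − MEC = 140.93 - 1.18x.
Set SMB = MC: 140.93 - 1.18x = 13.97 + 2.00x → x* = 39.9245.
The loss is the area between SMB and MC from x* to x_m; with linear curves that's a triangle of height MEC(x_m).
DWL = ½ × 6.8685 × 21.8417 = 75.0099.

DWL = £75.01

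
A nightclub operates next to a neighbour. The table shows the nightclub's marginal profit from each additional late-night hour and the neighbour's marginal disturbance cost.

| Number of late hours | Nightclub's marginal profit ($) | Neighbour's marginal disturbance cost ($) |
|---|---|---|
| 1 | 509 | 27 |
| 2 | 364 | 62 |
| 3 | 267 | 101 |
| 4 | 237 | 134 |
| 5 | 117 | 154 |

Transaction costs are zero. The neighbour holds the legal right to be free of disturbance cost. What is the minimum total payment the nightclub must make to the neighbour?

$324

Efficient level: marginal profit ≥ marginal disturbance cost through level 4, so k* = 4.
With the neighbour holding the right, the nightclub must at least compensate total damage at k*: 27 + 62 + 101 + 134 = 324.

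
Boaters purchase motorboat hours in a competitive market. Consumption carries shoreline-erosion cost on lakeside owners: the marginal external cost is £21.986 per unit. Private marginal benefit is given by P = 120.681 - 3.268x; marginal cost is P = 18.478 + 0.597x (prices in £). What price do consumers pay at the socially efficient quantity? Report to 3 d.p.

P = £52.855

Social marginal benefit = demand − MEC = 98.695 - 3.268x.
Set SMB = MC: 98.695 - 3.268x = 18.478 + 0.597x → x* = 20.7547.
Consumer price on the demand curve at x*: 120.681 − 3.268×20.7547 = 52.8546.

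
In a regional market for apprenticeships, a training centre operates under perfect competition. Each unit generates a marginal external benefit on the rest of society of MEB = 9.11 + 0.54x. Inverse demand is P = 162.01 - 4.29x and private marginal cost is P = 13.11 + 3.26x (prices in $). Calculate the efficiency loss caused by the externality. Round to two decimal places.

DWL = $27.85

Market equilibrium (private): 13.11 + 3.26x = 162.01 - 4.29x → x_m = 19.7219.
Social marginal cost = private MC − MEB = 4.00 + 2.72x.
Set SMC = demand: 4.00 + 2.72x = 162.01 - 4.29x → x* = 22.5407.
Between x* and x_m the wedge demand − SMC runs linearly from 0 to MEB(x_m), so the loss is a triangle.
DWL = ½ × 2.8188 × 19.7598 = 27.8495.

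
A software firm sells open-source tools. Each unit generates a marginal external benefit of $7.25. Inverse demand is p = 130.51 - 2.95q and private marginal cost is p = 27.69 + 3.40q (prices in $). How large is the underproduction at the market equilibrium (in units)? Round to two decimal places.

Market equilibrium (private): 27.69 + 3.40q = 130.51 - 2.95q → q_m = 16.1921.
Social marginal cost = private MC − MEB = 20.44 + 3.40q.
Set SMC = demand: 20.44 + 3.40q = 130.51 - 2.95q → q* = 17.3339.
Gap = |16.1921 − 17.3339| = 1.1418.

1.14 units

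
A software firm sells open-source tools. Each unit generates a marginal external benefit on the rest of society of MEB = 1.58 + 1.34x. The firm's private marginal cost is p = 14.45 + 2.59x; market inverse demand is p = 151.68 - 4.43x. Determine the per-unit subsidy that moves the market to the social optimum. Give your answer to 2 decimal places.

subsidy = 34.33 per unit

Social marginal cost = private MC − MEB = 12.87 + 1.25x.
Set SMC = demand: 12.87 + 1.25x = 151.68 - 4.43x → x* = 24.4384.
The Pigouvian subsidy equals MEB at x*: 1.58 + 1.34×24.4384 = 34.3275.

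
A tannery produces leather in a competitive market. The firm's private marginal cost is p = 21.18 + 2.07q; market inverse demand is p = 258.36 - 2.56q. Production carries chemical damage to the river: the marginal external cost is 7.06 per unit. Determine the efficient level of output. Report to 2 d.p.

q* = 49.70

Social marginal cost = private MC + MEC = 28.24 + 2.07q.
Set SMC = demand: 28.24 + 2.07q = 258.36 - 2.56q → q* = 49.7019.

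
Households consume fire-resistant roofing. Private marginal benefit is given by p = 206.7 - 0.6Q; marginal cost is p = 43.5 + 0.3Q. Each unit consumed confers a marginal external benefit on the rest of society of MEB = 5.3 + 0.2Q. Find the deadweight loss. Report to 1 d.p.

DWL = 1234.1

Market equilibrium (private): 43.5 + 0.3Q = 206.7 - 0.6Q → Q_m = 181.3333.
Social marginal benefit = demand + MEB = 212.0 - 0.4Q.
Set SMB = MC: 212.0 - 0.4Q = 43.5 + 0.3Q → Q* = 240.7143.
Between Q* and Q_m the wedge SMB − MC runs linearly from 0 to MEB(Q_m), so the loss is a triangle.
DWL = ½ × 59.3810 × 41.5667 = 1234.1361.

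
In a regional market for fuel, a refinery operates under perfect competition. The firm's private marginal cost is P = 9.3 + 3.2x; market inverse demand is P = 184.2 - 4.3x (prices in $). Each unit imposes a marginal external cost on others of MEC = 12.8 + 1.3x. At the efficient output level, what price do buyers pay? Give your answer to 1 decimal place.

P = $105.0

Social marginal cost = private MC + MEC = 22.1 + 4.5x.
Set SMC = demand: 22.1 + 4.5x = 184.2 - 4.3x → x* = 18.4205.
Consumer price on the demand curve at x*: 184.2 − 4.3×18.4205 = 104.9919.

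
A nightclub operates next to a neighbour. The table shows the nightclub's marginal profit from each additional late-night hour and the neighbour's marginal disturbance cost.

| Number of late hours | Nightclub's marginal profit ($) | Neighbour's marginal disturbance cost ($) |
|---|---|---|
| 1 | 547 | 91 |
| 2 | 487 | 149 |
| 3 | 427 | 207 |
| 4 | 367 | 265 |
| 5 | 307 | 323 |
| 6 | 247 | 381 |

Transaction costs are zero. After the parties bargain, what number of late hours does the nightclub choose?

4

Bargaining reaches the level where marginal profit last exceeds marginal disturbance cost.
That holds through level 4 (367 ≥ 265) but not at 5 (307 < 323).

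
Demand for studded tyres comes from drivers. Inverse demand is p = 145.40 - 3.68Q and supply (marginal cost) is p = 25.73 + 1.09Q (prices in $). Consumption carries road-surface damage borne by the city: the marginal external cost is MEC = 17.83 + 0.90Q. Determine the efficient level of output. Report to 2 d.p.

Q* = 17.96

Social marginal benefit = demand − MEC = 127.57 - 4.58Q.
Set SMB = MC: 127.57 - 4.58Q = 25.73 + 1.09Q → Q* = 17.9612.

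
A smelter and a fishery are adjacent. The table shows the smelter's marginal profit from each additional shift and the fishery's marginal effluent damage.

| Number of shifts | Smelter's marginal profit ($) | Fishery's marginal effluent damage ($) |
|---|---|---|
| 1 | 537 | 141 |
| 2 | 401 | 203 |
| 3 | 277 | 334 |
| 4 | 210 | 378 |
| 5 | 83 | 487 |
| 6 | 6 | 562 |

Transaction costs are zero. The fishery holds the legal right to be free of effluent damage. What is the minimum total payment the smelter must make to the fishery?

$344

Efficient level: marginal profit ≥ marginal effluent damage through level 2, so k* = 2.
With the fishery holding the right, the smelter must at least compensate total damage at k*: 141 + 203 = 344.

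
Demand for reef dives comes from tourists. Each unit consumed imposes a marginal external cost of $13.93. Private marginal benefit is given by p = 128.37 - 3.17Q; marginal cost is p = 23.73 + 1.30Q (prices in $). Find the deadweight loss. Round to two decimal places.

DWL = $21.71

Market equilibrium (private): 23.73 + 1.30Q = 128.37 - 3.17Q → Q_m = 23.4094.
Social marginal benefit = demand − MEC = 114.44 - 3.17Q.
Set SMB = MC: 114.44 - 3.17Q = 23.73 + 1.30Q → Q* = 20.2931.
The welfare-loss triangle has base |Q_m − Q*| and height MEC(Q_m) (the vertical gap between SMB and MC is zero at Q* and MEC at Q_m).
DWL = ½ × 3.1163 × 13.9300 = 21.7050.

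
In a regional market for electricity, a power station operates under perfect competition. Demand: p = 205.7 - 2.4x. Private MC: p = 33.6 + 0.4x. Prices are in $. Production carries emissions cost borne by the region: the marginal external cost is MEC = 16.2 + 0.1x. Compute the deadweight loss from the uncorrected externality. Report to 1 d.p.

DWL = $86.1

Market equilibrium (private): 33.6 + 0.4x = 205.7 - 2.4x → x_m = 61.4643.
Social marginal cost = private MC + MEC = 49.8 + 0.5x.
Set SMC = demand: 49.8 + 0.5x = 205.7 - 2.4x → x* = 53.7586.
The loss is the area between SMC and demand from x* to x_m; with linear curves that's a triangle of height MEC(x_m).
DWL = ½ × 7.7057 × 22.3464 = 86.0973.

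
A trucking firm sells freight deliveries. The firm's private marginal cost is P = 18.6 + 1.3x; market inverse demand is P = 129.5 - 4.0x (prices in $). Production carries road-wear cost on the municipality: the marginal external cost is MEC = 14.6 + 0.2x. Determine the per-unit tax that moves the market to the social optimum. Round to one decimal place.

tax = $18.1 per unit

Social marginal cost = private MC + MEC = 33.2 + 1.5x.
Set SMC = demand: 33.2 + 1.5x = 129.5 - 4.0x → x* = 17.5091.
The Pigouvian tax equals MEC at x*: 14.6 + 0.2×17.5091 = 18.1018.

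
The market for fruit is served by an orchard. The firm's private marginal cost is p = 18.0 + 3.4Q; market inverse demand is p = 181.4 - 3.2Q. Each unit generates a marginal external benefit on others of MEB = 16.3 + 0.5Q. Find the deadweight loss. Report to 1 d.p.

Market equilibrium (private): 18.0 + 3.4Q = 181.4 - 3.2Q → Q_m = 24.7576.
Social marginal cost = private MC − MEB = 1.7 + 2.9Q.
Set SMC = demand: 1.7 + 2.9Q = 181.4 - 3.2Q → Q* = 29.4590.
Height of the DWL triangle at Q_m is demand(Q_m) − SMC(Q_m) = MEB(Q_m) = 28.6788.
DWL = ½ × 4.7014 × 28.6788 = 67.4153.

DWL = 67.4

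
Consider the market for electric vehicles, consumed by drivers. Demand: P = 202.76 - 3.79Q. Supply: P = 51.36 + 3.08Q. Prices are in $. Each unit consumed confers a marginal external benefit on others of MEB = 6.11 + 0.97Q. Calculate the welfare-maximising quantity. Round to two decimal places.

Social marginal benefit = demand + MEB = 208.87 - 2.82Q.
Set SMB = MC: 208.87 - 2.82Q = 51.36 + 3.08Q → Q* = 26.6966.

Q* = 26.70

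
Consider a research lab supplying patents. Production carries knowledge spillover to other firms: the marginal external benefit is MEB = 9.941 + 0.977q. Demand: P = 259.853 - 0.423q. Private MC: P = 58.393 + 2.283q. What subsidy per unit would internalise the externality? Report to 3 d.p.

subsidy = 129.397 per unit

Social marginal cost = private MC − MEB = 48.452 + 1.306q.
Set SMC = demand: 48.452 + 1.306q = 259.853 - 0.423q → q* = 122.2678.
The Pigouvian subsidy equals MEB at q*: 9.941 + 0.977×122.2678 = 129.3966.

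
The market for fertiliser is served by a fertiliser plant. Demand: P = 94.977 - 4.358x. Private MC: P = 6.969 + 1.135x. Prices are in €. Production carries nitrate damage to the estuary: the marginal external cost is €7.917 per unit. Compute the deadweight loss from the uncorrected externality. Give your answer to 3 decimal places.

DWL = €5.705

Market equilibrium (private): 6.969 + 1.135x = 94.977 - 4.358x → x_m = 16.0218.
Social marginal cost = private MC + MEC = 14.886 + 1.135x.
Set SMC = demand: 14.886 + 1.135x = 94.977 - 4.358x → x* = 14.5806.
Between x* and x_m the wedge SMC − demand runs linearly from 0 to MEC(x_m), so the loss is a triangle.
DWL = ½ × 1.4412 × 7.9170 = 5.7050.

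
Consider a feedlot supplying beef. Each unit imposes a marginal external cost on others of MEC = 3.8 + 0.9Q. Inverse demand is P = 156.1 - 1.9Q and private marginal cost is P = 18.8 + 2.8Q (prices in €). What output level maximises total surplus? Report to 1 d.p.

Q* = 23.8

Social marginal cost = private MC + MEC = 22.6 + 3.7Q.
Set SMC = demand: 22.6 + 3.7Q = 156.1 - 1.9Q → Q* = 23.8393.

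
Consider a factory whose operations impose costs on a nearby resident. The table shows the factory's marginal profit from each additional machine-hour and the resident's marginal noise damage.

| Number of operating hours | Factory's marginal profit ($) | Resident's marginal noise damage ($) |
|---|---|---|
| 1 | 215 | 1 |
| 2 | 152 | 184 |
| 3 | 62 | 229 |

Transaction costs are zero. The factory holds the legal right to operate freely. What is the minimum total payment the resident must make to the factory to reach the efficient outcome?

Left alone the factory would choose level 3 (marginal profit stays positive).
Efficient level: k* = 1 (marginal profit ≥ marginal noise damage through 1).
The resident must at least cover the factory's forgone profit from cutting 3→1: 152 + 62 = 214.

$214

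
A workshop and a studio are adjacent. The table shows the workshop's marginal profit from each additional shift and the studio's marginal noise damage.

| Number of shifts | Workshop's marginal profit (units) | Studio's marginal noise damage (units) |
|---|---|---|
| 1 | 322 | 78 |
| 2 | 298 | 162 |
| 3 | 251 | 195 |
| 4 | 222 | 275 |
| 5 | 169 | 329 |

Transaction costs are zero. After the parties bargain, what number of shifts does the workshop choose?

3

Bargaining reaches the level where marginal profit last exceeds marginal noise damage.
That holds through level 3 (251 ≥ 195) but not at 4 (222 < 275).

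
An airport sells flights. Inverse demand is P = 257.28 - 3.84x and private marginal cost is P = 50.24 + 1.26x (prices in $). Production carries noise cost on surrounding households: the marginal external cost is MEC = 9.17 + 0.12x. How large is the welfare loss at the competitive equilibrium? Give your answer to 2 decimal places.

DWL = $18.89

Market equilibrium (private): 50.24 + 1.26x = 257.28 - 3.84x → x_m = 40.5961.
Social marginal cost = private MC + MEC = 59.41 + 1.38x.
Set SMC = demand: 59.41 + 1.38x = 257.28 - 3.84x → x* = 37.9061.
Between x* and x_m the wedge SMC − demand runs linearly from 0 to MEC(x_m), so the loss is a triangle.
DWL = ½ × 2.6900 × 14.0415 = 18.8858.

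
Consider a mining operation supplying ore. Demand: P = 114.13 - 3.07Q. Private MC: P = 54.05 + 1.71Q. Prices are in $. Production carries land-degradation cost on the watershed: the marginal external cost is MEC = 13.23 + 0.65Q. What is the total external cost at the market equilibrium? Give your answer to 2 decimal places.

$217.63

Market equilibrium (private): 54.05 + 1.71Q = 114.13 - 3.07Q → Q_m = 12.5690.
Total external cost = ∫₀^{Q_m} (13.23 + 0.65Q) dQ = 13.23×12.5690 + ½×0.65×12.5690² = 217.6313.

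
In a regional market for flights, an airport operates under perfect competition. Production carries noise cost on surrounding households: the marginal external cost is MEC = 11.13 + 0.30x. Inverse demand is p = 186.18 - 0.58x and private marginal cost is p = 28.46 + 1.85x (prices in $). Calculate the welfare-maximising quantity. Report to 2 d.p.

Social marginal cost = private MC + MEC = 39.59 + 2.15x.
Set SMC = demand: 39.59 + 2.15x = 186.18 - 0.58x → x* = 53.6960.

x* = 53.70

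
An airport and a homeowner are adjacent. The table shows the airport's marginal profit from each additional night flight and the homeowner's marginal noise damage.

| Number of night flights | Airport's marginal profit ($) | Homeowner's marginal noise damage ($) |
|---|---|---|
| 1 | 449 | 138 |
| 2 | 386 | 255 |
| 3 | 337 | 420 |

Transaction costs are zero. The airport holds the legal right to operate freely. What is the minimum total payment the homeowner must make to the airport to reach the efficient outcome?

Left alone the airport would choose level 3 (marginal profit stays positive).
Efficient level: k* = 2 (marginal profit ≥ marginal noise damage through 2).
The homeowner must at least cover the airport's forgone profit from cutting 3→2: 337 = 337.

$337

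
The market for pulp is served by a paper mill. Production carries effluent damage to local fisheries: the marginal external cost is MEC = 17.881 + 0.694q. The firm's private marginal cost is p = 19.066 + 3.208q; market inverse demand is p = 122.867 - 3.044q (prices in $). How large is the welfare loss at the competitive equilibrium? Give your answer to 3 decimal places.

Market equilibrium (private): 19.066 + 3.208q = 122.867 - 3.044q → q_m = 16.6028.
Social marginal cost = private MC + MEC = 36.947 + 3.902q.
Set SMC = demand: 36.947 + 3.902q = 122.867 - 3.044q → q* = 12.3697.
The loss is the area between SMC and demand from q* to q_m; with linear curves that's a triangle of height MEC(q_m).
DWL = ½ × 4.2331 × 29.4034 = 62.2338.

DWL = $62.234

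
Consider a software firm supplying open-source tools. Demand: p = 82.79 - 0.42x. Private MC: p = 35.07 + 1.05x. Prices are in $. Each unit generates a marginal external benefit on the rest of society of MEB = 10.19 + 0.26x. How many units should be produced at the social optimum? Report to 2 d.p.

Social marginal cost = private MC − MEB = 24.88 + 0.79x.
Set SMC = demand: 24.88 + 0.79x = 82.79 - 0.42x → x* = 47.8595.

x* = 47.86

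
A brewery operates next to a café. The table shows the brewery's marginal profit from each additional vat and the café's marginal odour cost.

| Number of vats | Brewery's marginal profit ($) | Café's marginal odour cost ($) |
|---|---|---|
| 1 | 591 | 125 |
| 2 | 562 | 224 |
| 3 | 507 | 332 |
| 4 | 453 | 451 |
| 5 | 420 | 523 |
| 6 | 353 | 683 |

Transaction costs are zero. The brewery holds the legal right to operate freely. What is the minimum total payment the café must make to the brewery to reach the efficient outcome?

$773

Left alone the brewery would choose level 6 (marginal profit stays positive).
Efficient level: k* = 4 (marginal profit ≥ marginal odour cost through 4).
The café must at least cover the brewery's forgone profit from cutting 6→4: 420 + 353 = 773.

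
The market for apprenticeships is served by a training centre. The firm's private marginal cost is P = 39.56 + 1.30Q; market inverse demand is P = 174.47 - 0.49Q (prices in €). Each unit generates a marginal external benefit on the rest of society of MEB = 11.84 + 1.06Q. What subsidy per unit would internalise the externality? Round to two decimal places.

subsidy = €224.93 per unit

Social marginal cost = private MC − MEB = 27.72 + 0.24Q.
Set SMC = demand: 27.72 + 0.24Q = 174.47 - 0.49Q → Q* = 201.0274.
The Pigouvian subsidy equals MEB at Q*: 11.84 + 1.06×201.0274 = 224.9290.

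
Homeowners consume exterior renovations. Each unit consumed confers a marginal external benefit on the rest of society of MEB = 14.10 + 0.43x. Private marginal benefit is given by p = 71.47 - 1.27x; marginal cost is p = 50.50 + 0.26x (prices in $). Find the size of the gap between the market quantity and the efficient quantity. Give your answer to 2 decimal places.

18.18 units

Market equilibrium (private): 50.50 + 0.26x = 71.47 - 1.27x → x_m = 13.7059.
Social marginal benefit = demand + MEB = 85.57 - 0.84x.
Set SMB = MC: 85.57 - 0.84x = 50.50 + 0.26x → x* = 31.8818.
Gap = |13.7059 − 31.8818| = 18.1759.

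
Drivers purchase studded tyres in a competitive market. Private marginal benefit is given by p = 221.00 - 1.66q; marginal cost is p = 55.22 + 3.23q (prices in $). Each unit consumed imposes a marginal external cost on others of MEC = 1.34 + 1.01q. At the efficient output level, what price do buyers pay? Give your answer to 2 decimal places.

Social marginal benefit = demand − MEC = 219.66 - 2.67q.
Set SMB = MC: 219.66 - 2.67q = 55.22 + 3.23q → q* = 27.8712.
Consumer price on the demand curve at q*: 221.00 − 1.66×27.8712 = 174.7338.

P = $174.73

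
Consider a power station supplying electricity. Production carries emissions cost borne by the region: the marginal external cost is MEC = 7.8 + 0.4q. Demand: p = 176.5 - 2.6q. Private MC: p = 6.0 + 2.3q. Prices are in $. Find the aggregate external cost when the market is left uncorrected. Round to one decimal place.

$513.6

Market equilibrium (private): 6.0 + 2.3q = 176.5 - 2.6q → q_m = 34.7959.
Total external cost = ∫₀^{q_m} (7.8 + 0.4q) dq = 7.8×34.7959 + ½×0.4×34.7959² = 513.5590.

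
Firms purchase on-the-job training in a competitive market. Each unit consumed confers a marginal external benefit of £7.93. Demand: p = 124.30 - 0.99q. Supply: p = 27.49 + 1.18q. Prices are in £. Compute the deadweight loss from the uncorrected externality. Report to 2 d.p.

DWL = £14.49

Market equilibrium (private): 27.49 + 1.18q = 124.30 - 0.99q → q_m = 44.6129.
Social marginal benefit = demand + MEB = 132.23 - 0.99q.
Set SMB = MC: 132.23 - 0.99q = 27.49 + 1.18q → q* = 48.2673.
Height of the DWL triangle at q_m is SMB(q_m) − MC(q_m) = MEB(q_m) = 7.9300.
DWL = ½ × 3.6544 × 7.9300 = 14.4897.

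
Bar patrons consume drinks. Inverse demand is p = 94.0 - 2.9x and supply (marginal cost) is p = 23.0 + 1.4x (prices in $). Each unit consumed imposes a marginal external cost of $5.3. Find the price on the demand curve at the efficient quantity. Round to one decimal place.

P = $49.7

Social marginal benefit = demand − MEC = 88.7 - 2.9x.
Set SMB = MC: 88.7 - 2.9x = 23.0 + 1.4x → x* = 15.2791.
Consumer price on the demand curve at x*: 94.0 − 2.9×15.2791 = 49.6906.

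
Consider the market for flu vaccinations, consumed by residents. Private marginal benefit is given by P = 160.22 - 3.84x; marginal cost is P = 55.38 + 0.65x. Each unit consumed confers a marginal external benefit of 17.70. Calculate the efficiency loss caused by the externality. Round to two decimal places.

Market equilibrium (private): 55.38 + 0.65x = 160.22 - 3.84x → x_m = 23.3497.
Social marginal benefit = demand + MEB = 177.92 - 3.84x.
Set SMB = MC: 177.92 - 3.84x = 55.38 + 0.65x → x* = 27.2918.
The welfare-loss triangle has base |x_m − x*| and height MEB(x_m) (the vertical gap between SMB and MC is zero at x* and MEB at x_m).
DWL = ½ × 3.9421 × 17.7000 = 34.8876.

DWL = 34.89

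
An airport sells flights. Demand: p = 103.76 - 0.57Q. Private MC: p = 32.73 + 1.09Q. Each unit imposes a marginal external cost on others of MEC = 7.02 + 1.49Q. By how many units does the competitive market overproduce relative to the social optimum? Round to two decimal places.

Market equilibrium (private): 32.73 + 1.09Q = 103.76 - 0.57Q → Q_m = 42.7892.
Social marginal cost = private MC + MEC = 39.75 + 2.58Q.
Set SMC = demand: 39.75 + 2.58Q = 103.76 - 0.57Q → Q* = 20.3206.
Gap = |42.7892 − 20.3206| = 22.4686.

22.47 units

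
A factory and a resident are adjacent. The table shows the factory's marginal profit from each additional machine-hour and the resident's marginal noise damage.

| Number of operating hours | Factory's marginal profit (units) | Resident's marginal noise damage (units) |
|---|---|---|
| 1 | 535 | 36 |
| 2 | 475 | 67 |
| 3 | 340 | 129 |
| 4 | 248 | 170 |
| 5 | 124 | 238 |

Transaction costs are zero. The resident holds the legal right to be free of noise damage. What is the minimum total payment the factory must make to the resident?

Efficient level: marginal profit ≥ marginal noise damage through level 4, so k* = 4.
With the resident holding the right, the factory must at least compensate total damage at k*: 36 + 67 + 129 + 170 = 402.

402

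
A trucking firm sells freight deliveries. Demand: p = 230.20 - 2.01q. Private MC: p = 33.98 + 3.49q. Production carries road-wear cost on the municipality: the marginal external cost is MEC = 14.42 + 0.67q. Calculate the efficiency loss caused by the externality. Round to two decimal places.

Market equilibrium (private): 33.98 + 3.49q = 230.20 - 2.01q → q_m = 35.6764.
Social marginal cost = private MC + MEC = 48.40 + 4.16q.
Set SMC = demand: 48.40 + 4.16q = 230.20 - 2.01q → q* = 29.4652.
Height of the DWL triangle at q_m is SMC(q_m) − demand(q_m) = MEC(q_m) = 38.3232.
DWL = ½ × 6.2112 × 38.3232 = 119.0165.

DWL = 119.02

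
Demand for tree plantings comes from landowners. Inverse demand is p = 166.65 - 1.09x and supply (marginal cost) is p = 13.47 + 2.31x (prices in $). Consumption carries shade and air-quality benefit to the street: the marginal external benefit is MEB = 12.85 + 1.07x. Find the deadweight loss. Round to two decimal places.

DWL = $799.98

Market equilibrium (private): 13.47 + 2.31x = 166.65 - 1.09x → x_m = 45.0529.
Social marginal benefit = demand + MEB = 179.50 - 0.02x.
Set SMB = MC: 179.50 - 0.02x = 13.47 + 2.31x → x* = 71.2575.
The loss is the area between SMB and MC from x* to x_m; with linear curves that's a triangle of height MEB(x_m).
DWL = ½ × 26.2046 × 61.0566 = 799.9819.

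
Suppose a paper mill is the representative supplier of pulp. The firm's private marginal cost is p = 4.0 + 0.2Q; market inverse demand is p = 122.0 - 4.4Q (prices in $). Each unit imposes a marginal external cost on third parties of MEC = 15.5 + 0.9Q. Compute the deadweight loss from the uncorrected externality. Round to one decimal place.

Market equilibrium (private): 4.0 + 0.2Q = 122.0 - 4.4Q → Q_m = 25.6522.
Social marginal cost = private MC + MEC = 19.5 + 1.1Q.
Set SMC = demand: 19.5 + 1.1Q = 122.0 - 4.4Q → Q* = 18.6364.
The welfare-loss triangle has base |Q_m − Q*| and height MEC(Q_m) (the vertical gap between SMC and demand is zero at Q* and MEC at Q_m).
DWL = ½ × 7.0158 × 38.5870 = 135.3593.

DWL = $135.4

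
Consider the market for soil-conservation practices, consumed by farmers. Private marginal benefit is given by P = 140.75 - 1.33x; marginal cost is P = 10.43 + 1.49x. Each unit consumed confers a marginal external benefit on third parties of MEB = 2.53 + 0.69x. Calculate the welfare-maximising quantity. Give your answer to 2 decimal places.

x* = 62.37

Social marginal benefit = demand + MEB = 143.28 - 0.64x.
Set SMB = MC: 143.28 - 0.64x = 10.43 + 1.49x → x* = 62.3709.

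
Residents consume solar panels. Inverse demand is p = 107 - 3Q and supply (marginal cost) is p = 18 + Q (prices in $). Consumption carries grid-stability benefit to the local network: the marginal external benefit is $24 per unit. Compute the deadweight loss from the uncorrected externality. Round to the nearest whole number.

Market equilibrium (private): 18 + Q = 107 - 3Q → Q_m = 22.2500.
Social marginal benefit = demand + MEB = 131 - 3Q.
Set SMB = MC: 131 - 3Q = 18 + Q → Q* = 28.2500.
The welfare-loss triangle has base |Q_m − Q*| and height MEB(Q_m) (the vertical gap between SMB and MC is zero at Q* and MEB at Q_m).
DWL = ½ × 6.0000 × 24.0000 = 72.0000.

DWL = $72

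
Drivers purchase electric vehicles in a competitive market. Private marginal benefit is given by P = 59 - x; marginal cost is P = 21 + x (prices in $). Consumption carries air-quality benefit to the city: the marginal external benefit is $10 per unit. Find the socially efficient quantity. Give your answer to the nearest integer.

x* = 24

Social marginal benefit = demand + MEB = 69 - x.
Set SMB = MC: 69 - x = 21 + x → x* = 24.0000.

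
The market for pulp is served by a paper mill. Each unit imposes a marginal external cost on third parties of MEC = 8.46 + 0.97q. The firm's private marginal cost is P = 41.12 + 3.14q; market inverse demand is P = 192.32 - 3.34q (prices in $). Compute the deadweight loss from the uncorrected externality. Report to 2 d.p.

DWL = $64.89

Market equilibrium (private): 41.12 + 3.14q = 192.32 - 3.34q → q_m = 23.3333.
Social marginal cost = private MC + MEC = 49.58 + 4.11q.
Set SMC = demand: 49.58 + 4.11q = 192.32 - 3.34q → q* = 19.1597.
The loss is the area between SMC and demand from q* to q_m; with linear curves that's a triangle of height MEC(q_m).
DWL = ½ × 4.1736 × 31.0933 = 64.8855.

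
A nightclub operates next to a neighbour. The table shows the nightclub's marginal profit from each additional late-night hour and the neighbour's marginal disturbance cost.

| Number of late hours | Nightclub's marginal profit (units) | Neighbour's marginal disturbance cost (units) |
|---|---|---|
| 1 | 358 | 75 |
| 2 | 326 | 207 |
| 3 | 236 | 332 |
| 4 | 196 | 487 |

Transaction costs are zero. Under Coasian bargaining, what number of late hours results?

2

Bargaining reaches the level where marginal profit last exceeds marginal disturbance cost.
That holds through level 2 (326 ≥ 207) but not at 3 (236 < 332).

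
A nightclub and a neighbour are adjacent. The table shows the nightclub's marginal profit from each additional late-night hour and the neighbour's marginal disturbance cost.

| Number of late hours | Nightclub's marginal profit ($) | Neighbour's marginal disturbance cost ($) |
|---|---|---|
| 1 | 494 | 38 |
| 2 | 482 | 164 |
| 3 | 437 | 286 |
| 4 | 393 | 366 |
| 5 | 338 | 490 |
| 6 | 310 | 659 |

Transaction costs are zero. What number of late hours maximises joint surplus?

4

Bargaining reaches the level where marginal profit last exceeds marginal disturbance cost.
That holds through level 4 (393 ≥ 366) but not at 5 (338 < 490).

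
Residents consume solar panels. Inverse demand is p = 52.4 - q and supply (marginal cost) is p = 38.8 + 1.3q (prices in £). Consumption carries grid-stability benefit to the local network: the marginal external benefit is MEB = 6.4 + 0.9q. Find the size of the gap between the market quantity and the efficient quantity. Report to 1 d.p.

8.4 units

Market equilibrium (private): 38.8 + 1.3q = 52.4 - q → q_m = 5.9130.
Social marginal benefit = demand + MEB = 58.8 - 0.1q.
Set SMB = MC: 58.8 - 0.1q = 38.8 + 1.3q → q* = 14.2857.
Gap = |5.9130 − 14.2857| = 8.3727.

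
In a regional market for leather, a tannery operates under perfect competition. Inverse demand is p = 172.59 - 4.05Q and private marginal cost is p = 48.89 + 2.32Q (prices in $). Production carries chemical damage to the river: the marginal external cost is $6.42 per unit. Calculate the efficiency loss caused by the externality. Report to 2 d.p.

DWL = $3.24

Market equilibrium (private): 48.89 + 2.32Q = 172.59 - 4.05Q → Q_m = 19.4192.
Social marginal cost = private MC + MEC = 55.31 + 2.32Q.
Set SMC = demand: 55.31 + 2.32Q = 172.59 - 4.05Q → Q* = 18.4113.
Between Q* and Q_m the wedge SMC − demand runs linearly from 0 to MEC(Q_m), so the loss is a triangle.
DWL = ½ × 1.0079 × 6.4200 = 3.2354.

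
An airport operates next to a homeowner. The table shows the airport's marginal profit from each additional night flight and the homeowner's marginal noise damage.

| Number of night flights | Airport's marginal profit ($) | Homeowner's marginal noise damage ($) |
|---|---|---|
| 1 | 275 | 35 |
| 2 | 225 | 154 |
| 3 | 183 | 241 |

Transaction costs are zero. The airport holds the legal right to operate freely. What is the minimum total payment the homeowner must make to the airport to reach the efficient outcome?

$183

Left alone the airport would choose level 3 (marginal profit stays positive).
Efficient level: k* = 2 (marginal profit ≥ marginal noise damage through 2).
The homeowner must at least cover the airport's forgone profit from cutting 3→2: 183 = 183.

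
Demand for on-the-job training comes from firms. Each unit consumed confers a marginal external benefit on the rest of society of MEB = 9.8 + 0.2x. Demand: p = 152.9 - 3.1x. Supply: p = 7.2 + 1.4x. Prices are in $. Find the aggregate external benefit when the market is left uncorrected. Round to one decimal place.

$422.1

Market equilibrium (private): 7.2 + 1.4x = 152.9 - 3.1x → x_m = 32.3778.
Total external benefit = ∫₀^{x_m} (9.8 + 0.2x) dx = 9.8×32.3778 + ½×0.2×32.3778² = 422.1346.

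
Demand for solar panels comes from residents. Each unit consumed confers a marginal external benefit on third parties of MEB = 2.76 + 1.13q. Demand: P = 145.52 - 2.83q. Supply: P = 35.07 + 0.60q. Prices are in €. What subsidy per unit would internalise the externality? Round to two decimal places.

Social marginal benefit = demand + MEB = 148.28 - 1.70q.
Set SMB = MC: 148.28 - 1.70q = 35.07 + 0.60q → q* = 49.2217.
The Pigouvian subsidy equals MEB at q*: 2.76 + 1.13×49.2217 = 58.3805.

subsidy = €58.38 per unit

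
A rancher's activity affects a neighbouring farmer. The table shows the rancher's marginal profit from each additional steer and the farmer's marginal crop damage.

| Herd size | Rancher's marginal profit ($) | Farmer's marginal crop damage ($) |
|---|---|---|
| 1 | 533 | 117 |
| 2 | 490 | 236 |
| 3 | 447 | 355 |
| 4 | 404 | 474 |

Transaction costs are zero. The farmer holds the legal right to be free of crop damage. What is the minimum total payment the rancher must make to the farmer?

$708

Efficient level: marginal profit ≥ marginal crop damage through level 3, so k* = 3.
With the farmer holding the right, the rancher must at least compensate total damage at k*: 117 + 236 + 355 = 708.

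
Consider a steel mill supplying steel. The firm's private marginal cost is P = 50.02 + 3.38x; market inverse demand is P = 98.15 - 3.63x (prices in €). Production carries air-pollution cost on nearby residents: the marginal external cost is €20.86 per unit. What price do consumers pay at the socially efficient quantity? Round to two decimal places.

P = €84.03

Social marginal cost = private MC + MEC = 70.88 + 3.38x.
Set SMC = demand: 70.88 + 3.38x = 98.15 - 3.63x → x* = 3.8902.
Consumer price on the demand curve at x*: 98.15 − 3.63×3.8902 = 84.0286.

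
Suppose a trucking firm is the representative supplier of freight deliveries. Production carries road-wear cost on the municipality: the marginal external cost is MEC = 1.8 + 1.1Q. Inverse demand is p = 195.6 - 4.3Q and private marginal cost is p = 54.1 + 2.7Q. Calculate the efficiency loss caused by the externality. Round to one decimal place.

DWL = 35.7

Market equilibrium (private): 54.1 + 2.7Q = 195.6 - 4.3Q → Q_m = 20.2143.
Social marginal cost = private MC + MEC = 55.9 + 3.8Q.
Set SMC = demand: 55.9 + 3.8Q = 195.6 - 4.3Q → Q* = 17.2469.
Height of the DWL triangle at Q_m is SMC(Q_m) − demand(Q_m) = MEC(Q_m) = 24.0357.
DWL = ½ × 2.9674 × 24.0357 = 35.6618.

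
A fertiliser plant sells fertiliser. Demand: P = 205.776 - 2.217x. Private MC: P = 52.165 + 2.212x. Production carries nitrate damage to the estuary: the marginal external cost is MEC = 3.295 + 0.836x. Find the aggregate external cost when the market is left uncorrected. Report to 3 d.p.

Market equilibrium (private): 52.165 + 2.212x = 205.776 - 2.217x → x_m = 34.6830.
Total external cost = ∫₀^{x_m} (3.295 + 0.836x) dx = 3.295×34.6830 + ½×0.836×34.6830² = 617.0971.

617.097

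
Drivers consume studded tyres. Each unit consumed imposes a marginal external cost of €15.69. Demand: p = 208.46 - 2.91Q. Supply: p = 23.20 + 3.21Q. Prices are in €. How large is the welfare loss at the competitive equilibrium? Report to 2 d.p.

DWL = €20.11

Market equilibrium (private): 23.20 + 3.21Q = 208.46 - 2.91Q → Q_m = 30.2712.
Social marginal benefit = demand − MEC = 192.77 - 2.91Q.
Set SMB = MC: 192.77 - 2.91Q = 23.20 + 3.21Q → Q* = 27.7075.
The loss is the area between SMB and MC from Q* to Q_m; with linear curves that's a triangle of height MEC(Q_m).
DWL = ½ × 2.5637 × 15.6900 = 20.1122.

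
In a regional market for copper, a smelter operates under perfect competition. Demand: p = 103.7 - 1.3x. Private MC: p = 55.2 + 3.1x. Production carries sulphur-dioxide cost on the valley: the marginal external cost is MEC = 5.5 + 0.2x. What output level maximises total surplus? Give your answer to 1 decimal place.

Social marginal cost = private MC + MEC = 60.7 + 3.3x.
Set SMC = demand: 60.7 + 3.3x = 103.7 - 1.3x → x* = 9.3478.

x* = 9.3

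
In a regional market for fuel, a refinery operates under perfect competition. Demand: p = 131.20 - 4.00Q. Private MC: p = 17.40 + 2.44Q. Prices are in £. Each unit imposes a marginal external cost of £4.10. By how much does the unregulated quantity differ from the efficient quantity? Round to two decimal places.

Market equilibrium (private): 17.40 + 2.44Q = 131.20 - 4.00Q → Q_m = 17.6708.
Social marginal cost = private MC + MEC = 21.50 + 2.44Q.
Set SMC = demand: 21.50 + 2.44Q = 131.20 - 4.00Q → Q* = 17.0342.
Gap = |17.6708 − 17.0342| = 0.6366.

0.64 units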